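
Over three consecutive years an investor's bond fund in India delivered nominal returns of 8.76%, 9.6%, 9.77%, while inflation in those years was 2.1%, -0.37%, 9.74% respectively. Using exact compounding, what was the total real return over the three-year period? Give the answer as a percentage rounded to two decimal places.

Nominal growth factor = 1.0876 × 1.0960 × 1.0977 = 1.308469
Price-level growth factor = 1.0210 × 0.9963 × 1.0974 = 1.116300
Real growth factor = 1.308469 / 1.116300 = 1.172148
Total real return = 1.172148 − 1 → 17.21%.

17.21%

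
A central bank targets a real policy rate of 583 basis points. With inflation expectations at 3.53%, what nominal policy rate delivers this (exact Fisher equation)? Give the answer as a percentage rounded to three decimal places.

9.566%

(1 + i) = (1 + r)(1 + π) = 1.05830 × 1.03530 = 1.09565799
i = 1.09565799 − 1, so the required nominal rate is 9.566%.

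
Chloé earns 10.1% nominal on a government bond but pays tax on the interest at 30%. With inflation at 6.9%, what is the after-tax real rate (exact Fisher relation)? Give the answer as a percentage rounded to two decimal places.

After-tax nominal return = 10.1% × (1 − 0.3) = 7.0700%.
1 + r = 1.07070 / 1.06900 = 1.001590
After-tax real rate = 1.001590 − 1 → 0.16%.

0.16%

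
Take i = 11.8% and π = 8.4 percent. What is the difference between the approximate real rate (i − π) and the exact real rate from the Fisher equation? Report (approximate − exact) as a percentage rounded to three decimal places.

0.263%

Approximate: r ≈ 11.800% − 8.400% = 3.4000%
Exact: (1 + 0.1180)/(1 + 0.0840) − 1 = 3.13653%
Error = 3.4000% − 3.13653% = 0.26347% → 0.263%.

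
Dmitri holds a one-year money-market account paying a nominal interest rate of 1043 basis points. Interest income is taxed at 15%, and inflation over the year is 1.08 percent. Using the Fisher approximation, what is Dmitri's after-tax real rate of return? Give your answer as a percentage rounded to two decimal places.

7.79%

After-tax nominal return = 10.43% × (1 − 0.15) = 8.8655%.
r ≈ 8.8655% − 1.08% → 7.79%.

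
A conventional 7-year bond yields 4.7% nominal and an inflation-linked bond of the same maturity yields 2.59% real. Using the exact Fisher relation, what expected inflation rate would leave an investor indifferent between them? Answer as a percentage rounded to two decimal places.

(1 + π) = (1 + i)/(1 + r) = 1.04700 / 1.02590 = 1.020567
Break-even inflation = 1.020567 − 1 → 2.06%.

2.06%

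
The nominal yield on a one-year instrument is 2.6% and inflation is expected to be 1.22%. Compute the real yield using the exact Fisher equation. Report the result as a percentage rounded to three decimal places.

1.363%

By the Fisher identity, 1 + r = (1 + i)/(1 + π).
1 + r = 1.02600 / 1.01220 = 1.013634
r = 1.013634 − 1 = 1.3634%, i.e. 1.363%.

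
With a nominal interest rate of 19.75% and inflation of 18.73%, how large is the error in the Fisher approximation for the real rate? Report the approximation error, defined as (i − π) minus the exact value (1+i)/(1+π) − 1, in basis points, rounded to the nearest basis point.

16 basis points

Approximate: r ≈ 19.750% − 18.730% = 1.0200%
Exact: (1 + 0.1975)/(1 + 0.1873) − 1 = 0.8591%
Error = 1.0200% − 0.8591% = 0.1609% → 16 basis points.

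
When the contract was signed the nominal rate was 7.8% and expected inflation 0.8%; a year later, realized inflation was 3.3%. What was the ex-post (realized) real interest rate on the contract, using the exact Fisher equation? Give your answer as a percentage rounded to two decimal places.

4.36%

Ex-post: (1 + 0.0780)/(1 + 0.0330) − 1 = 4.3562%
So the realized real rate is 4.36%.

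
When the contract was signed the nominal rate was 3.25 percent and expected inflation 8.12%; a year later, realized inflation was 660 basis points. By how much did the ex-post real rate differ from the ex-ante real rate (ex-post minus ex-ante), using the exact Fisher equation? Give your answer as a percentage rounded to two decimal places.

Ex-ante: (1 + 0.0325)/(1 + 0.0812) − 1 = -4.5043%
Ex-post: (1 + 0.0325)/(1 + 0.0660) − 1 = -3.1426%
Difference (ex-post − ex-ante) = 1.3617% → 1.36%.

1.36%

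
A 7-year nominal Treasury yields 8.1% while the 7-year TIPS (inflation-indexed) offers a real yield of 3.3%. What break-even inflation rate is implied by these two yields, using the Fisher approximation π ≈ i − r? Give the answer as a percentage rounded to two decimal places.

4.80%

π ≈ i − r = 8.1% − 3.3% → 4.80%.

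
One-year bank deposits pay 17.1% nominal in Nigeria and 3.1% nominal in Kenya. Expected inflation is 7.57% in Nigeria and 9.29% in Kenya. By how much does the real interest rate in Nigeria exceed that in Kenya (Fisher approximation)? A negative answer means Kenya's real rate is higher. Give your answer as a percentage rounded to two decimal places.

15.72%

Nigeria: 17.1% − 7.57% = 9.530%
Kenya: 3.1% − 9.29% = -6.190%
Differential = 15.720% → 15.72%.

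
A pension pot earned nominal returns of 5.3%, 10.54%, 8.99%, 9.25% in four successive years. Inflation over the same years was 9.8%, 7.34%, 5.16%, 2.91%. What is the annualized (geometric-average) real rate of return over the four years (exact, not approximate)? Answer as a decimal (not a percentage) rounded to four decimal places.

Nominal growth factor = 1.0530 × 1.1054 × 1.0899 × 1.0925 = 1.38597670
Price-level growth factor = 1.0980 × 1.0734 × 1.0516 × 1.0291 = 1.27547540
Real growth factor = 1.38597670 / 1.27547540 = 1.08663538
Annualized real rate = 1.08663538^(1/4) − 1 = 2.0989% → 0.0210.

0.0210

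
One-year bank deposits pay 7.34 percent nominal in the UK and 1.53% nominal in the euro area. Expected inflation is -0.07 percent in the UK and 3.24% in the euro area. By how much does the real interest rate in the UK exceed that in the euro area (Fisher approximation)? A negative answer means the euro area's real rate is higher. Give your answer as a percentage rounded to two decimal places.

The UK: 7.34% − (-0.07%) = 7.410%
The euro area: 1.53% − 3.24% = -1.710%
Differential = 9.120% → 9.12%.

9.12%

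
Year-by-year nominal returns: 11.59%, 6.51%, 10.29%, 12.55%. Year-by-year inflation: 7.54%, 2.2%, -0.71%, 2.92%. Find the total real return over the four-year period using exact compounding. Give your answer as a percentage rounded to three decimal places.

Compound the nominal returns: 1.1159 × 1.0651 × 1.1029 × 1.1255 = 1.475358.
Compound inflation: 1.0754 × 1.0220 × 0.9929 × 1.0292 = 1.123120.
Deflate: 1.475358 / 1.123120 = 1.313624.
Total real return = 1.313624 − 1 → 31.362%.

31.362%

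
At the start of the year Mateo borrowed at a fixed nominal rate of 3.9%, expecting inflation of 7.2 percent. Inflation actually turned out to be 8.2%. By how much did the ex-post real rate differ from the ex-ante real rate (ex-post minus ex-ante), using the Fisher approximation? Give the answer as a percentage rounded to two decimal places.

Ex-ante: 3.9% − 7.2% = -3.300%
Ex-post: 3.9% − 8.2% = -4.300%
Difference (ex-post − ex-ante) = -1.0000% → -1.00%.

-1.00%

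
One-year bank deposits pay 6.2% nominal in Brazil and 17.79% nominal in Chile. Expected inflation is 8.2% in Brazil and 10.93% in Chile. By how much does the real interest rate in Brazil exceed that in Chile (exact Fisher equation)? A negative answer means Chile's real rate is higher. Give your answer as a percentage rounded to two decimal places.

-8.03%

Brazil: (1 + 0.0620)/(1 + 0.0820) − 1 = -1.8484%
Chile: (1 + 0.1779)/(1 + 0.1093) − 1 = 6.1841%
Differential = -1.8484% − 6.1841% = -8.0325% → -8.03%.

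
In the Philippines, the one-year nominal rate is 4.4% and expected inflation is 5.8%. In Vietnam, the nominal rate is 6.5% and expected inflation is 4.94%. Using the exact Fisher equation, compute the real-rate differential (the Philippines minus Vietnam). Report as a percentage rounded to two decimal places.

-2.81%

The Philippines: (1 + 0.0440)/(1 + 0.0580) − 1 = -1.3233%
Vietnam: (1 + 0.0650)/(1 + 0.0494) − 1 = 1.4866%
Differential = -1.3233% − 1.4866% = -2.8098% → -2.81%.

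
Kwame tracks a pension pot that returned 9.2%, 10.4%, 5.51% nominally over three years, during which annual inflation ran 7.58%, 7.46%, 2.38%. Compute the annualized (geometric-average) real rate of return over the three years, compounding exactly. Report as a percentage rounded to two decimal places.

2.43%

Nominal growth factor = 1.0920 × 1.1040 × 1.0551 = 1.27199480
Price-level growth factor = 1.0758 × 1.0746 × 1.0238 = 1.18356878
Real growth factor = 1.27199480 / 1.18356878 = 1.07471134
Annualized real rate = 1.07471134^(1/3) − 1 = 2.4308% → 2.43%.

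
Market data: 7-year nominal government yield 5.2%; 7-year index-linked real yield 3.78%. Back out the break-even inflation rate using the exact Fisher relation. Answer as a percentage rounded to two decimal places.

1.37%

(1 + π) = (1 + i)/(1 + r) = 1.05200 / 1.03780 = 1.013683
Break-even inflation = 1.013683 − 1 → 1.37%.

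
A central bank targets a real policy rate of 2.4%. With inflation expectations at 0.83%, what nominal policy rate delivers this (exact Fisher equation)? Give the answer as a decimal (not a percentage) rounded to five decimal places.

(1 + i) = (1 + r)(1 + π) = 1.02400 × 1.00830 = 1.0324992
i = 1.0324992 − 1, so the required nominal rate is 0.03250.

0.03250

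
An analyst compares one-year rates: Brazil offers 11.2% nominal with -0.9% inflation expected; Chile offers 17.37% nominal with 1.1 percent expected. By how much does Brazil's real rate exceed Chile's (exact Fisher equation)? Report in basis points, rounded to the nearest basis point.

Brazil: (1 + 0.1120)/(1 − 0.0090) − 1 = 12.2099%
Chile: (1 + 0.1737)/(1 + 0.0110) − 1 = 16.0930%
Differential = 12.2099% − 16.0930% = -3.8831% → -388 basis points.

-388 basis points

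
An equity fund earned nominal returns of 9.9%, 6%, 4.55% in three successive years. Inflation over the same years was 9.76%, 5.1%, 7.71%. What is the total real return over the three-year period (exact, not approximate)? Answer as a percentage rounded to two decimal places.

-1.98%

Compound the nominal returns: 1.0990 × 1.0600 × 1.0455 = 1.217945.
Compound inflation: 1.0976 × 1.0510 × 1.0771 = 1.242518.
Deflate: 1.217945 / 1.242518 = 0.980223.
Total real return = 0.980223 − 1 → -1.98%.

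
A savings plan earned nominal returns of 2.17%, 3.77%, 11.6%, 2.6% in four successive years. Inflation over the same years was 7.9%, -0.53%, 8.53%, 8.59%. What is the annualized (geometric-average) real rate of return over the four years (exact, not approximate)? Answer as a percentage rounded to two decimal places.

-1.02%

Compound the nominal returns: 1.0217 × 1.0377 × 1.1160 × 1.0260 = 1.21396668.
Compound inflation: 1.0790 × 0.9947 × 1.0853 × 1.0859 = 1.26489128.
Deflate: 1.21396668 / 1.26489128 = 0.95973994.
Annualized real rate = 0.95973994^(1/4) − 1 = -1.0221% → -1.02%.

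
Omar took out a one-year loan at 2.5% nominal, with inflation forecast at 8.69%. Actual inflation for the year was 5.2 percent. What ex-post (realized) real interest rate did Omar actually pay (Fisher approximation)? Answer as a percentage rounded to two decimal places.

Ex-post: 2.5% − 5.2% = -2.700%
So the realized real rate is -2.70%.

-2.70%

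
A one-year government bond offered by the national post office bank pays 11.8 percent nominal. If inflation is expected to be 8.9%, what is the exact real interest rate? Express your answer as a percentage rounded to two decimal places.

By the Fisher relation, 1 + r = (1 + i)/(1 + π).
1 + r = 1.11800 / 1.08900 = 1.026630
r = 1.026630 − 1 = 2.6630%, i.e. 2.66%.

2.66%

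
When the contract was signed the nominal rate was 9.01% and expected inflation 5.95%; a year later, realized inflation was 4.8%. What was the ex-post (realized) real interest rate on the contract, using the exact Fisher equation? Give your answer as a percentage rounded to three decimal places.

4.017%

Ex-post: (1 + 0.0901)/(1 + 0.0480) − 1 = 4.0172%
So the realized real rate is 4.017%.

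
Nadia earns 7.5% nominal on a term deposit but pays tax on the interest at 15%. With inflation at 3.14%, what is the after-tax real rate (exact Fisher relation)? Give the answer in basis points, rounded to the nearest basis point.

After-tax nominal return = 7.5% × (1 − 0.15) = 6.3750%.
1 + r = 1.06375 / 1.03140 = 1.031365
After-tax real rate = 1.031365 − 1 → 314 basis points.

314 basis points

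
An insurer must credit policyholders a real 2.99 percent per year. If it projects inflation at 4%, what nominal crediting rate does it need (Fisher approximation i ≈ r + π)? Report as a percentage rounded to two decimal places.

i ≈ r + π = 2.99% + 4% = 6.99%.

6.99%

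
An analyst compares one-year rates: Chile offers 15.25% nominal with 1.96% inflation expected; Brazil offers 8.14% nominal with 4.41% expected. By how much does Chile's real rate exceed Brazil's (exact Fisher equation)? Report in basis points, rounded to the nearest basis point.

946 basis points

Chile: (1 + 0.1525)/(1 + 0.0196) − 1 = 13.0345%
Brazil: (1 + 0.0814)/(1 + 0.0441) − 1 = 3.5725%
Differential = 13.0345% − 3.5725% = 9.4621% → 946 basis points.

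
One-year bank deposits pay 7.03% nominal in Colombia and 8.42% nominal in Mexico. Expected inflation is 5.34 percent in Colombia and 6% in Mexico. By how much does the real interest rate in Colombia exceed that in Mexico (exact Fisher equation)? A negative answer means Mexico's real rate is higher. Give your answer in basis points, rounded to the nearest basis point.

Colombia: (1 + 0.0703)/(1 + 0.0534) − 1 = 1.6043%
Mexico: (1 + 0.0842)/(1 + 0.0600) − 1 = 2.2830%
Differential = 1.6043% − 2.2830% = -0.6787% → -68 basis points.

-68 basis points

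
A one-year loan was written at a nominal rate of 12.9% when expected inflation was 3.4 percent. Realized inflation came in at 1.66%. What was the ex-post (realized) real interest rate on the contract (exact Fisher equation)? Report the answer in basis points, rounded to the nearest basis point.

1106 basis points

Ex-post: (1 + 0.1290)/(1 + 0.0166) − 1 = 11.0565%
So the realized real rate is 1106 basis points.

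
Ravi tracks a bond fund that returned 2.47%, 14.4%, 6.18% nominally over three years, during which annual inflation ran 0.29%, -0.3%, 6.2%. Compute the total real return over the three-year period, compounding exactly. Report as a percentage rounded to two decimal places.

Compound the nominal returns: 1.0247 × 1.1440 × 1.0618 = 1.244702.
Compound inflation: 1.0029 × 0.9970 × 1.0620 = 1.061885.
Deflate: 1.244702 / 1.061885 = 1.172163.
Total real return = 1.172163 − 1 → 17.22%.

17.22%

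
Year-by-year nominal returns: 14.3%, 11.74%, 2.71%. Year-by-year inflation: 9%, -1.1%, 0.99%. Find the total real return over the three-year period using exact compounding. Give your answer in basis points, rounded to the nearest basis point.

Compound the nominal returns: 1.1430 × 1.1174 × 1.0271 = 1.311800.
Compound inflation: 1.0900 × 0.9890 × 1.0099 = 1.088682.
Deflate: 1.311800 / 1.088682 = 1.204943.
Total real return = 1.204943 − 1 → 2049 basis points.

2049 basis points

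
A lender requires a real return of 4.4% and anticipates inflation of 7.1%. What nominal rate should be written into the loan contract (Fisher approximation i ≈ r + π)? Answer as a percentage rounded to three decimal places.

i ≈ r + π = 4.4% + 7.1% = 11.500%.

11.500%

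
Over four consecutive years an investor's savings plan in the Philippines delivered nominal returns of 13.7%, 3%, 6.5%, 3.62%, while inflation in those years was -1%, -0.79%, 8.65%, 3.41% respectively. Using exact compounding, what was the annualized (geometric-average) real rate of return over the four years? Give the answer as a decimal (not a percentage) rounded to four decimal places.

Compound the nominal returns: 1.1370 × 1.0300 × 1.0650 × 1.0362 = 1.29238195.
Compound inflation: 0.9900 × 0.9921 × 1.0865 × 1.0341 = 1.10352687.
Deflate: 1.29238195 / 1.10352687 = 1.17113773.
Annualized real rate = 1.17113773^(1/4) − 1 = 4.0284% → 0.0403.

0.0403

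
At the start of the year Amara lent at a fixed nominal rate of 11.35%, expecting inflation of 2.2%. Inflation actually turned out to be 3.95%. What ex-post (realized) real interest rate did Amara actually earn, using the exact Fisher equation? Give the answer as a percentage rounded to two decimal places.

Ex-post: (1 + 0.1135)/(1 + 0.0395) − 1 = 7.1188%
So the realized real rate is 7.12%.

7.12%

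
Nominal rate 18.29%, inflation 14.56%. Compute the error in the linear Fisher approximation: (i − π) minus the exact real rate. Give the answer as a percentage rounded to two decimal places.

0.47%

Approximate: r ≈ 18.290% − 14.560% = 3.7300%
Exact: (1 + 0.1829)/(1 + 0.1456) − 1 = 3.2559%
Error = 3.7300% − 3.2559% = 0.4741% → 0.47%.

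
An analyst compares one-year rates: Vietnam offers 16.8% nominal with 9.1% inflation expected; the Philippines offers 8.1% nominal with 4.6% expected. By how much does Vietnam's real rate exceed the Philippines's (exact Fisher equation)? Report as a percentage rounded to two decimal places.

Vietnam: (1 + 0.1680)/(1 + 0.0910) − 1 = 7.0577%
The Philippines: (1 + 0.0810)/(1 + 0.0460) − 1 = 3.3461%
Differential = 7.0577% − 3.3461% = 3.7117% → 3.71%.

3.71%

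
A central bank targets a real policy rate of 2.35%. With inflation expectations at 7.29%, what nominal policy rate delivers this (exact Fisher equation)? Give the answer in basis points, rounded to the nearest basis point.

981 basis points

(1 + i) = (1 + r)(1 + π) = 1.02350 × 1.07290 = 1.09811315
i = 1.09811315 − 1, so the required nominal rate is 981 basis points.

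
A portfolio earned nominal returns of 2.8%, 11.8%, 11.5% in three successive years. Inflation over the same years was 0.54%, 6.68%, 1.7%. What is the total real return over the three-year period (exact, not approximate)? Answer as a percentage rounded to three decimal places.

Nominal growth factor = 1.0280 × 1.1180 × 1.1150 = 1.281474
Price-level growth factor = 1.0054 × 1.0668 × 1.0170 = 1.090794
Real growth factor = 1.281474 / 1.090794 = 1.174808
Total real return = 1.174808 − 1 → 17.481%.

17.481%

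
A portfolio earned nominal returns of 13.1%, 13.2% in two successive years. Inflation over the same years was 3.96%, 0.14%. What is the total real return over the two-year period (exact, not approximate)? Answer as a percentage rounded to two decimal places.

22.98%

Compound the nominal returns: 1.1310 × 1.1320 = 1.280292.
Compound inflation: 1.0396 × 1.0014 = 1.041055.
Deflate: 1.280292 / 1.041055 = 1.229802.
Total real return = 1.229802 − 1 → 22.98%.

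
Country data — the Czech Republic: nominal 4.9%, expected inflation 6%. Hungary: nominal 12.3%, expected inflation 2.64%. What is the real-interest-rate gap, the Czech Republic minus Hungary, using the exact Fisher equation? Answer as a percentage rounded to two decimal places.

-10.45%

The Czech Republic: (1 + 0.0490)/(1 + 0.0600) − 1 = -1.0377%
Hungary: (1 + 0.1230)/(1 + 0.0264) − 1 = 9.4115%
Differential = -1.0377% − 9.4115% = -10.4493% → -10.45%.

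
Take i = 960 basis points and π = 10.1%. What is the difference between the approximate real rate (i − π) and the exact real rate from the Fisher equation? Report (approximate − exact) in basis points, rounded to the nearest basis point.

-5 basis points

Approximate: r ≈ 9.600% − 10.100% = -0.5000%
Exact: (1 + 0.0960)/(1 + 0.1010) − 1 = -0.4541%
Error = -0.5000% − (-0.4541%) = -0.0459% → -5 basis points.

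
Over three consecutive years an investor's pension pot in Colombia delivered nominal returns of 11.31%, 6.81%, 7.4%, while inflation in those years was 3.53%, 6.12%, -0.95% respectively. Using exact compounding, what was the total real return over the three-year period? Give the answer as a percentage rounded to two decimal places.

17.34%

Nominal growth factor = 1.1131 × 1.0681 × 1.0740 = 1.276881
Price-level growth factor = 1.0353 × 1.0612 × 0.9905 = 1.088223
Real growth factor = 1.276881 / 1.088223 = 1.173363
Total real return = 1.173363 − 1 → 17.34%.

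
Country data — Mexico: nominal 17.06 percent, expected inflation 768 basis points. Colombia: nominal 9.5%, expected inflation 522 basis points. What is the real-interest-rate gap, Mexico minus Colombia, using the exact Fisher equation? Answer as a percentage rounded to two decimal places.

4.64%

Mexico: (1 + 0.1706)/(1 + 0.0768) − 1 = 8.7110%
Colombia: (1 + 0.0950)/(1 + 0.0522) − 1 = 4.0677%
Differential = 8.7110% − 4.0677% = 4.6433% → 4.64%.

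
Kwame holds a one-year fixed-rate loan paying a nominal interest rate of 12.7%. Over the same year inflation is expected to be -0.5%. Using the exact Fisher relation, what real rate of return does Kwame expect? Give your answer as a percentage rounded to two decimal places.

13.27%

1 + r = 1.12700 / 0.99500 = 1.132663
r = 1.132663 − 1 = 13.2663%, i.e. 13.27%.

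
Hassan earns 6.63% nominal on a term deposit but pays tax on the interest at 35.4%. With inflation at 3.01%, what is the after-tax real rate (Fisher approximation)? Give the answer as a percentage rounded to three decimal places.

After-tax nominal return = 6.63% × (1 − 0.354) = 4.28298%.
r ≈ 4.28298% − 3.01% → 1.273%.

1.273%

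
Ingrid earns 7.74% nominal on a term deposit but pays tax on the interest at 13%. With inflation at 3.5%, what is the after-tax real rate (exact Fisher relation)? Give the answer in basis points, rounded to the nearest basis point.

After-tax nominal return = 7.74% × (1 − 0.13) = 6.7338%.
1 + r = 1.067338 / 1.03500 = 1.031244
After-tax real rate = 1.031244 − 1 → 312 basis points.

312 basis points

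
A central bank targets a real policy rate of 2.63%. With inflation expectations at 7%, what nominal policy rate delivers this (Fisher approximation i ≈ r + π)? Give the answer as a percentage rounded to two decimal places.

9.63%

i ≈ r + π = 2.63% + 7% = 9.63%.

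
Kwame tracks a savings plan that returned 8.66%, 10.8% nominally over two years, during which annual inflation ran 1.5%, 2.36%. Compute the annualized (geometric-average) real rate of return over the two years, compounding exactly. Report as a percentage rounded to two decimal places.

7.65%

Compound the nominal returns: 1.0866 × 1.1080 = 1.20395280.
Compound inflation: 1.0150 × 1.0236 = 1.03895400.
Deflate: 1.20395280 / 1.03895400 = 1.15881242.
Annualized real rate = 1.15881242^(1/2) − 1 = 7.6482% → 7.65%.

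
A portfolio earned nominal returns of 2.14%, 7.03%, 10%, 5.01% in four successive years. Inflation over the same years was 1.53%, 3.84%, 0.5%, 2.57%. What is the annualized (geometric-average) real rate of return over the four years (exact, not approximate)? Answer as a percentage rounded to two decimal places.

Nominal growth factor = 1.0214 × 1.0703 × 1.1000 × 1.0501 = 1.26277136
Price-level growth factor = 1.0153 × 1.0384 × 1.0050 × 1.0257 = 1.08678962
Real growth factor = 1.26277136 / 1.08678962 = 1.16192806
Annualized real rate = 1.16192806^(1/4) − 1 = 3.8233% → 3.82%.

3.82%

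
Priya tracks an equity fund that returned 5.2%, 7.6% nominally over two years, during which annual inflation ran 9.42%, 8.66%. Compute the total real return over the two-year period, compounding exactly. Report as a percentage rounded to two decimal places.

-4.79%

Compound the nominal returns: 1.0520 × 1.0760 = 1.131952.
Compound inflation: 1.0942 × 1.0866 = 1.188958.
Deflate: 1.131952 / 1.188958 = 0.952054.
Total real return = 0.952054 − 1 → -4.79%.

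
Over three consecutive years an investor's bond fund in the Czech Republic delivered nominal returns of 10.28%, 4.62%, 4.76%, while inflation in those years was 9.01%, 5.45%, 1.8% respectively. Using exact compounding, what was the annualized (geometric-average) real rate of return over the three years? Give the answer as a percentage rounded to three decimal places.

Nominal growth factor = 1.1028 × 1.0462 × 1.0476 = 1.20866783
Price-level growth factor = 1.0901 × 1.0545 × 1.0180 = 1.17020164
Real growth factor = 1.20866783 / 1.17020164 = 1.03287142
Annualized real rate = 1.03287142^(1/3) − 1 = 1.0839% → 1.084%.

1.084%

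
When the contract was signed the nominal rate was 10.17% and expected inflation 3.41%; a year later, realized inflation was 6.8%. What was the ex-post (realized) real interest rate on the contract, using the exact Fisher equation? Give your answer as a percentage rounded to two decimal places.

Ex-post: (1 + 0.1017)/(1 + 0.0680) − 1 = 3.1554%
So the realized real rate is 3.16%.

3.16%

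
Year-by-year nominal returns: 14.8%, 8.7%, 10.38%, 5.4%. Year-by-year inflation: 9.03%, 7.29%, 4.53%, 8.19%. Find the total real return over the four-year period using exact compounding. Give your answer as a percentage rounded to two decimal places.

9.74%

Compound the nominal returns: 1.1480 × 1.0870 × 1.1038 × 1.0540 = 1.451785.
Compound inflation: 1.0903 × 1.0729 × 1.0453 × 1.0819 = 1.322919.
Deflate: 1.451785 / 1.322919 = 1.097410.
Total real return = 1.097410 − 1 → 9.74%.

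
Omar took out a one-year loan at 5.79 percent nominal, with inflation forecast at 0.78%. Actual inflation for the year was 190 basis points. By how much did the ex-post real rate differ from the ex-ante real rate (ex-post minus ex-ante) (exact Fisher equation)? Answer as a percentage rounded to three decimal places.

-1.154%

Ex-ante: (1 + 0.0579)/(1 + 0.0078) − 1 = 4.9712%
Ex-post: (1 + 0.0579)/(1 + 0.0190) − 1 = 3.8175%
Difference (ex-post − ex-ante) = -1.1538% → -1.154%.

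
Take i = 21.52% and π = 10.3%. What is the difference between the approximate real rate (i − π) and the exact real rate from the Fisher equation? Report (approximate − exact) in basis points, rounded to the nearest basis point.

Approximate: r ≈ 21.520% − 10.300% = 11.2200%
Exact: (1 + 0.2152)/(1 + 0.1030) − 1 = 10.1723%
Error = 11.2200% − 10.1723% = 1.0477% → 105 basis points.

105 basis points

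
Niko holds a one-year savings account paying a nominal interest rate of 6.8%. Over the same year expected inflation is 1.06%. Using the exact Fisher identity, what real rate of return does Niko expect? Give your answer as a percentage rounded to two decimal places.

5.68%

By the Fisher identity, 1 + r = (1 + i)/(1 + π).
1 + r = 1.06800 / 1.01060 = 1.056798
r = 1.056798 − 1 = 5.6798%, i.e. 5.68%.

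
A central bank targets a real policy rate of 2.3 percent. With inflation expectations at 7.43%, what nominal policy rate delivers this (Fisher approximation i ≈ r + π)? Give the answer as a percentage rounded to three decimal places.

i ≈ r + π = 2.3% + 7.43% = 9.730%.

9.730%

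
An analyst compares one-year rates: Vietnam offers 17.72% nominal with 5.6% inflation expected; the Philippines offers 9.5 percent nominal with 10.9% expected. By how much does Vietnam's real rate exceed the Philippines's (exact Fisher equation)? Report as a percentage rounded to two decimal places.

Vietnam: (1 + 0.1772)/(1 + 0.0560) − 1 = 11.4773%
The Philippines: (1 + 0.0950)/(1 + 0.1090) − 1 = -1.2624%
Differential = 11.4773% − (-1.2624%) = 12.7397% → 12.74%.

12.74%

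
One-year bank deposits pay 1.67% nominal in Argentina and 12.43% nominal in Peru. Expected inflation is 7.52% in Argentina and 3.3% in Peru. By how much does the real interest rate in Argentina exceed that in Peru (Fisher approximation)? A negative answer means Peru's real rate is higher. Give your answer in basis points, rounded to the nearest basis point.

-1498 basis points

Argentina: 1.67% − 7.52% = -5.850%
Peru: 12.43% − 3.3% = 9.130%
Differential = -14.980% → -1498 basis points.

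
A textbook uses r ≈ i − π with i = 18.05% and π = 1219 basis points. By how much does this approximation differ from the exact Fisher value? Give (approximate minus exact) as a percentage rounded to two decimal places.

Approximate: r ≈ 18.050% − 12.190% = 5.8600%
Exact: (1 + 0.1805)/(1 + 0.1219) − 1 = 5.2233%
Error = 5.8600% − 5.2233% = 0.6367% → 0.64%.

0.64%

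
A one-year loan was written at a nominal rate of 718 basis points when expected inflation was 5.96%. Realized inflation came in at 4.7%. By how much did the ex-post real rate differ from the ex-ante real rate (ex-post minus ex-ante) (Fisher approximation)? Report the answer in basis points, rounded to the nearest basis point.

Ex-ante: 7.18% − 5.96% = 1.220%
Ex-post: 7.18% − 4.7% = 2.480%
Difference (ex-post − ex-ante) = 1.2600% → 126 basis points.

126 basis points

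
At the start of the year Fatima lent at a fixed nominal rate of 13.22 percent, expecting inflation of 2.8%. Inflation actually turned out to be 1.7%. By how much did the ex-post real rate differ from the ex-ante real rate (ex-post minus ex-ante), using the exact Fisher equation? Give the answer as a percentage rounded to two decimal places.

Ex-ante: (1 + 0.1322)/(1 + 0.0280) − 1 = 10.1362%
Ex-post: (1 + 0.1322)/(1 + 0.0170) − 1 = 11.3274%
Difference (ex-post − ex-ante) = 1.1912% → 1.19%.

1.19%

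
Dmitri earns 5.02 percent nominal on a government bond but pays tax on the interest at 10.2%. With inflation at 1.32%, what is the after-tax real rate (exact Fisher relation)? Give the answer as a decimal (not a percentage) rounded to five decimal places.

0.03146

After-tax nominal return = 5.02% × (1 − 0.102) = 4.50796%.
1 + r = 1.0450796 / 1.01320 = 1.031464
After-tax real rate = 1.031464 − 1 → 0.03146.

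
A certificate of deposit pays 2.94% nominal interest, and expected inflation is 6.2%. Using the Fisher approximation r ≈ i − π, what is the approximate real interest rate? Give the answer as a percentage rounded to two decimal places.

-3.26%

r ≈ i − π = 2.94% − 6.2% = -3.26%.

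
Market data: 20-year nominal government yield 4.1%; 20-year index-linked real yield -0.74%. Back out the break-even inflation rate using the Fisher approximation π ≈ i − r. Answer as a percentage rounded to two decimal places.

π ≈ i − r = 4.1% − (-0.74%) → 4.84%.

4.84%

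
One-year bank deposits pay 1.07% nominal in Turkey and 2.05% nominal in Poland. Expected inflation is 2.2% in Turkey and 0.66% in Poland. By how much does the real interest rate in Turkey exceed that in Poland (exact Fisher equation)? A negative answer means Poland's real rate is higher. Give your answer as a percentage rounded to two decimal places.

Turkey: (1 + 0.0107)/(1 + 0.0220) − 1 = -1.1057%
Poland: (1 + 0.0205)/(1 + 0.0066) − 1 = 1.3809%
Differential = -1.1057% − 1.3809% = -2.4866% → -2.49%.

-2.49%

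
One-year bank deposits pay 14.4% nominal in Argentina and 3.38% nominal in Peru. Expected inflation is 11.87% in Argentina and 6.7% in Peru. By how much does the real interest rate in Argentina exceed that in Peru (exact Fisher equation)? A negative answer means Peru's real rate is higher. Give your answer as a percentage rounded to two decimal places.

Argentina: (1 + 0.1440)/(1 + 0.1187) − 1 = 2.2616%
Peru: (1 + 0.0338)/(1 + 0.0670) − 1 = -3.1115%
Differential = 2.2616% − (-3.1115%) = 5.3731% → 5.37%.

5.37%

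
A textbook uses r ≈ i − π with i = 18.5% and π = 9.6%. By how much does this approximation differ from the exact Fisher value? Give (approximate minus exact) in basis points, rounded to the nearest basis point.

Approximate: r ≈ 18.500% − 9.600% = 8.9000%
Exact: (1 + 0.1850)/(1 + 0.0960) − 1 = 8.1204%
Error = 8.9000% − 8.1204% = 0.7796% → 78 basis points.

78 basis points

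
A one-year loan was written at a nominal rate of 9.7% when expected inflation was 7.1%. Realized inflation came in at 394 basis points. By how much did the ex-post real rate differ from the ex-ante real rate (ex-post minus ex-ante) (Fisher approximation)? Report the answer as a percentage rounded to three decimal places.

Ex-ante: 9.7% − 7.1% = 2.600%
Ex-post: 9.7% − 3.94% = 5.760%
Difference (ex-post − ex-ante) = 3.1600% → 3.160%.

3.160%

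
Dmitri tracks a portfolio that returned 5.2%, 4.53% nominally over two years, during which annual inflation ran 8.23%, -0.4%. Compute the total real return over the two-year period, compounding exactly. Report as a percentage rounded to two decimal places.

2.01%

Compound the nominal returns: 1.0520 × 1.0453 = 1.099656.
Compound inflation: 1.0823 × 0.9960 = 1.077971.
Deflate: 1.099656 / 1.077971 = 1.020116.
Total real return = 1.020116 − 1 → 2.01%.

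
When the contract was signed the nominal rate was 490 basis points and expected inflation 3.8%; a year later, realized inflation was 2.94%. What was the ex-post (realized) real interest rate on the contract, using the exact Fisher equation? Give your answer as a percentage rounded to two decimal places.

1.90%

Ex-post: (1 + 0.0490)/(1 + 0.0294) − 1 = 1.9040%
So the realized real rate is 1.90%.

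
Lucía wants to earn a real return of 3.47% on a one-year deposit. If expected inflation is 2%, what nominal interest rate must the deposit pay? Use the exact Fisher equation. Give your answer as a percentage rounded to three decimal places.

5.539%

(1 + i) = (1 + r)(1 + π) = 1.03470 × 1.02000 = 1.055394
i = 1.055394 − 1, so the required nominal rate is 5.539%.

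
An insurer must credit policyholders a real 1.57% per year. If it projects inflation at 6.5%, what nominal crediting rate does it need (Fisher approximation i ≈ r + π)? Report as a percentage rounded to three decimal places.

8.070%

i ≈ r + π = 1.57% + 6.5% = 8.070%.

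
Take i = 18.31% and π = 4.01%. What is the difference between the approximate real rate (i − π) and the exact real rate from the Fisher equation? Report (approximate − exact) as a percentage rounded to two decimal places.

Approximate: r ≈ 18.310% − 4.010% = 14.3000%
Exact: (1 + 0.1831)/(1 + 0.0401) − 1 = 13.7487%
Error = 14.3000% − 13.7487% = 0.5513% → 0.55%.

0.55%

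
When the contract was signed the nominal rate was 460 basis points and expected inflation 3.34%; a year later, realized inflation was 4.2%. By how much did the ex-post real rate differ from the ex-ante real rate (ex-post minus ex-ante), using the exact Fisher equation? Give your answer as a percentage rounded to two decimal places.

-0.84%

Ex-ante: (1 + 0.0460)/(1 + 0.0334) − 1 = 1.2193%
Ex-post: (1 + 0.0460)/(1 + 0.0420) − 1 = 0.3839%
Difference (ex-post − ex-ante) = -0.8354% → -0.84%.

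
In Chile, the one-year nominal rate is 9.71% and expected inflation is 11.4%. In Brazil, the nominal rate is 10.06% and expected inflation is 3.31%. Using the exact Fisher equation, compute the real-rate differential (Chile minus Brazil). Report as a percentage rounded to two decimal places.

-8.05%

Chile: (1 + 0.0971)/(1 + 0.1140) − 1 = -1.5171%
Brazil: (1 + 0.1006)/(1 + 0.0331) − 1 = 6.5337%
Differential = -1.5171% − 6.5337% = -8.0508% → -8.05%.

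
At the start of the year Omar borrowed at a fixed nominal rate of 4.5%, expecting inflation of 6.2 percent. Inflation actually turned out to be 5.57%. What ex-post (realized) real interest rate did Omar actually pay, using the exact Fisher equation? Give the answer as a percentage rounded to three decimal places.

Ex-post: (1 + 0.0450)/(1 + 0.0557) − 1 = -1.01355%
So the realized real rate is -1.014%.

-1.014%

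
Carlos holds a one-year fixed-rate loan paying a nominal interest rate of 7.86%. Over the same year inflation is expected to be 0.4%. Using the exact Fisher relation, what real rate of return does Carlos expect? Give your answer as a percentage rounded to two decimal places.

7.43%

By the Fisher relation, 1 + r = (1 + i)/(1 + π).
1 + r = 1.07860 / 1.00400 = 1.074303
r = 1.074303 − 1 = 7.4303%, i.e. 7.43%.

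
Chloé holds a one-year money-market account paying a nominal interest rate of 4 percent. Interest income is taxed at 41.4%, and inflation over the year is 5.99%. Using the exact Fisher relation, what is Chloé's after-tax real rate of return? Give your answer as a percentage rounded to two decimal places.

-3.44%

After-tax nominal return = 4% × (1 − 0.414) = 2.3440%.
1 + r = 1.02344 / 1.05990 = 0.965601
After-tax real rate = 0.965601 − 1 → -3.44%.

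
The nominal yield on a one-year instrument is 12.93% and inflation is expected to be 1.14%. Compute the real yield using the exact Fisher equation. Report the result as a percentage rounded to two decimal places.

11.66%

1 + r = 1.12930 / 1.01140 = 1.116571
r = 1.116571 − 1 = 11.6571%, i.e. 11.66%.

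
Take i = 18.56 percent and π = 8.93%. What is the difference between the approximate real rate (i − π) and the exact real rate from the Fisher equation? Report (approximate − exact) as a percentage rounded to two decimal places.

0.79%

Approximate: r ≈ 18.560% − 8.930% = 9.6300%
Exact: (1 + 0.1856)/(1 + 0.0893) − 1 = 8.8405%
Error = 9.6300% − 8.8405% = 0.7895% → 0.79%.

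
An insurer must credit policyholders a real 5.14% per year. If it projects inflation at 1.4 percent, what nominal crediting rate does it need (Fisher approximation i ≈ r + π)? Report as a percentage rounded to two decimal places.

6.54%

i ≈ r + π = 5.14% + 1.4% = 6.54%.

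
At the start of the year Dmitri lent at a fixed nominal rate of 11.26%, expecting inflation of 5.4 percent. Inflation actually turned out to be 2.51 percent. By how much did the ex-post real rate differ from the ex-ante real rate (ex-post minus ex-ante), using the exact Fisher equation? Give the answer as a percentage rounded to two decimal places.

Ex-ante: (1 + 0.1126)/(1 + 0.0540) − 1 = 5.5598%
Ex-post: (1 + 0.1126)/(1 + 0.0251) − 1 = 8.5358%
Difference (ex-post − ex-ante) = 2.9760% → 2.98%.

2.98%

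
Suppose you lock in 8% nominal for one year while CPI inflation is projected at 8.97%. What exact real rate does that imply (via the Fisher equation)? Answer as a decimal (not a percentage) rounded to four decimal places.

-0.0089

1 + r = 1.08000 / 1.08970 = 0.991098
r = 0.991098 − 1 = -0.8902%, i.e. -0.0089.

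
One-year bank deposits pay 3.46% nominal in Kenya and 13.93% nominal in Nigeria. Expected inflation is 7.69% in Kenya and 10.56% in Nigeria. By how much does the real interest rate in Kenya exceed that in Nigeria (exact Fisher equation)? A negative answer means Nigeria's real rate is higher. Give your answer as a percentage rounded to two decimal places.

-6.98%

Kenya: (1 + 0.0346)/(1 + 0.0769) − 1 = -3.9279%
Nigeria: (1 + 0.1393)/(1 + 0.1056) − 1 = 3.0481%
Differential = -3.9279% − 3.0481% = -6.9761% → -6.98%.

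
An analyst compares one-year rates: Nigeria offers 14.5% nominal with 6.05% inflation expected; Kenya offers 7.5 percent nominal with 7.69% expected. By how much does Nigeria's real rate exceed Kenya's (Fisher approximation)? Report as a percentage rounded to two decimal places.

8.64%

Nigeria: 14.5% − 6.05% = 8.450%
Kenya: 7.5% − 7.69% = -0.190%
Differential = 8.640% → 8.64%.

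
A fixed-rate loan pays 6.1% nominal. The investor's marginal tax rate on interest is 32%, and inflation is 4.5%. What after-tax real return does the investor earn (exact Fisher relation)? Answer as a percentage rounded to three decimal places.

After-tax nominal return = 6.1% × (1 − 0.32) = 4.1480%.
1 + r = 1.04148 / 1.04500 = 0.996632
After-tax real rate = 0.996632 − 1 → -0.337%.

-0.337%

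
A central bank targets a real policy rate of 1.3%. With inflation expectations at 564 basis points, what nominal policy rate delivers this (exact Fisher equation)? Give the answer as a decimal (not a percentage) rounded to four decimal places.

(1 + i) = (1 + r)(1 + π) = 1.01300 × 1.05640 = 1.0701332
i = 1.0701332 − 1, so the required nominal rate is 0.0701.

0.0701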